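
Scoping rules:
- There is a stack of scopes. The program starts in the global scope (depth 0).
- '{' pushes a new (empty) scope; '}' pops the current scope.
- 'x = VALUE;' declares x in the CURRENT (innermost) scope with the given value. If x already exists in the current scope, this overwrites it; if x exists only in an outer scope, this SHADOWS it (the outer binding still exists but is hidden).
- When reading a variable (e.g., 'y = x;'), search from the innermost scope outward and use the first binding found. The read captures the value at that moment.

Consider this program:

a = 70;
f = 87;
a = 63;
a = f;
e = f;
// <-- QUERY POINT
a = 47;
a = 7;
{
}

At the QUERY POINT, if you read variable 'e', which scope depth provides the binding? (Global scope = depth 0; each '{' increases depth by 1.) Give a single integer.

Step 1: declare a=70 at depth 0
Step 2: declare f=87 at depth 0
Step 3: declare a=63 at depth 0
Step 4: declare a=(read f)=87 at depth 0
Step 5: declare e=(read f)=87 at depth 0
Visible at query point: a=87 e=87 f=87

Answer: 0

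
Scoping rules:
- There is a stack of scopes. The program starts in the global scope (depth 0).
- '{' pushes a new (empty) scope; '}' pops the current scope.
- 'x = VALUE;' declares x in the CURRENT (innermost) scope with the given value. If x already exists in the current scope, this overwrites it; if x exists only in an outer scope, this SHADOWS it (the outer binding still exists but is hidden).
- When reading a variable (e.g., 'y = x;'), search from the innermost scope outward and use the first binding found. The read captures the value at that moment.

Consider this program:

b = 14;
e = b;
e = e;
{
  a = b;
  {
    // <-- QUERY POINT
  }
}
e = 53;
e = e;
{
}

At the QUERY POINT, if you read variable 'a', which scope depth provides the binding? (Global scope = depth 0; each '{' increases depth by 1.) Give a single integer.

Answer: 1

Derivation:
Step 1: declare b=14 at depth 0
Step 2: declare e=(read b)=14 at depth 0
Step 3: declare e=(read e)=14 at depth 0
Step 4: enter scope (depth=1)
Step 5: declare a=(read b)=14 at depth 1
Step 6: enter scope (depth=2)
Visible at query point: a=14 b=14 e=14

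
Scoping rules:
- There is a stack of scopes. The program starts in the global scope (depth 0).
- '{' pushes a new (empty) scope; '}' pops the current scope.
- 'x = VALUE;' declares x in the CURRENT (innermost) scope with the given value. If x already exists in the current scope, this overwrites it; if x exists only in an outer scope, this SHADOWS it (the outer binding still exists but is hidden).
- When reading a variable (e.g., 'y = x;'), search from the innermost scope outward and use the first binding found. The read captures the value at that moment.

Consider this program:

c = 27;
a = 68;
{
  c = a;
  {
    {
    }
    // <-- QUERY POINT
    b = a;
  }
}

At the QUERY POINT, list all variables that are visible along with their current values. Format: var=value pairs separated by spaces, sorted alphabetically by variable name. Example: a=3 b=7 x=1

Step 1: declare c=27 at depth 0
Step 2: declare a=68 at depth 0
Step 3: enter scope (depth=1)
Step 4: declare c=(read a)=68 at depth 1
Step 5: enter scope (depth=2)
Step 6: enter scope (depth=3)
Step 7: exit scope (depth=2)
Visible at query point: a=68 c=68

Answer: a=68 c=68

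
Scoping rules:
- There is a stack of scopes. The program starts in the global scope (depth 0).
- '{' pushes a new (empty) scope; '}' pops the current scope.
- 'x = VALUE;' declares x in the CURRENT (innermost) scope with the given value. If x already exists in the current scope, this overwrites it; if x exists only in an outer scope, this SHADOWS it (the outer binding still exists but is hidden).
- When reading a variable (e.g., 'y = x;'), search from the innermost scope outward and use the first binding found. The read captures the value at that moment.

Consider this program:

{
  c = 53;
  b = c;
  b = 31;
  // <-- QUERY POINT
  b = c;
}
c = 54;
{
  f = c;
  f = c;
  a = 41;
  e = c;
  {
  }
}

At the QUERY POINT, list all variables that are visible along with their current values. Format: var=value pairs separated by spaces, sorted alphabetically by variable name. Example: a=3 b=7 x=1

Step 1: enter scope (depth=1)
Step 2: declare c=53 at depth 1
Step 3: declare b=(read c)=53 at depth 1
Step 4: declare b=31 at depth 1
Visible at query point: b=31 c=53

Answer: b=31 c=53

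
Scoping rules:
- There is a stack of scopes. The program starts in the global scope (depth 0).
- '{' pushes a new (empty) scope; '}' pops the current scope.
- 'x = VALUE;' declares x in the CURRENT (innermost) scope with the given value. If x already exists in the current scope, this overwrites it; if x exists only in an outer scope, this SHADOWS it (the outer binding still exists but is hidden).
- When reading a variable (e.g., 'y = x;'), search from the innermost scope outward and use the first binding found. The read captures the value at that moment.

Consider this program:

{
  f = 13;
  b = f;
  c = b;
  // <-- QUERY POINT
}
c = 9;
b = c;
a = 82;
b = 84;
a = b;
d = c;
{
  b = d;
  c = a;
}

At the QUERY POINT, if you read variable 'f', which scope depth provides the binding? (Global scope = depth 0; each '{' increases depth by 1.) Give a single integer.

Step 1: enter scope (depth=1)
Step 2: declare f=13 at depth 1
Step 3: declare b=(read f)=13 at depth 1
Step 4: declare c=(read b)=13 at depth 1
Visible at query point: b=13 c=13 f=13

Answer: 1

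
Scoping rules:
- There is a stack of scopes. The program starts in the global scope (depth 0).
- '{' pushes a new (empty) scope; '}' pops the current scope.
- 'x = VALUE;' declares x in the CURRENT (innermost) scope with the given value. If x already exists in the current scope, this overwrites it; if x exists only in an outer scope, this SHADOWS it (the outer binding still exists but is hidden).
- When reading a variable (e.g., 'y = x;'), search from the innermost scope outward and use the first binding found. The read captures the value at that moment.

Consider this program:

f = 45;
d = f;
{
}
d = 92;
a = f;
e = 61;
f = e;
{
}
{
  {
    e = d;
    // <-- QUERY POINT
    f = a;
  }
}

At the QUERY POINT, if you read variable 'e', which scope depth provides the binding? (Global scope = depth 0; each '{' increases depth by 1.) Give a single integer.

Answer: 2

Derivation:
Step 1: declare f=45 at depth 0
Step 2: declare d=(read f)=45 at depth 0
Step 3: enter scope (depth=1)
Step 4: exit scope (depth=0)
Step 5: declare d=92 at depth 0
Step 6: declare a=(read f)=45 at depth 0
Step 7: declare e=61 at depth 0
Step 8: declare f=(read e)=61 at depth 0
Step 9: enter scope (depth=1)
Step 10: exit scope (depth=0)
Step 11: enter scope (depth=1)
Step 12: enter scope (depth=2)
Step 13: declare e=(read d)=92 at depth 2
Visible at query point: a=45 d=92 e=92 f=61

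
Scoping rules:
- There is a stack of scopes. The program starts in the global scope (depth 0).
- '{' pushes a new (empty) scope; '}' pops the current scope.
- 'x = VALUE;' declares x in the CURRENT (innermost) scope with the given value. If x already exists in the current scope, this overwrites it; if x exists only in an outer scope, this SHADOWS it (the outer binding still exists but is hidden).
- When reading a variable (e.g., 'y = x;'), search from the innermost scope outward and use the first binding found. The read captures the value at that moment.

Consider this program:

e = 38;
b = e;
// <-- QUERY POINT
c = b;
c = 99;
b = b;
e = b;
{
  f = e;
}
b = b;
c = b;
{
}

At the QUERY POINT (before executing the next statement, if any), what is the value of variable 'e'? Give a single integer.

Step 1: declare e=38 at depth 0
Step 2: declare b=(read e)=38 at depth 0
Visible at query point: b=38 e=38

Answer: 38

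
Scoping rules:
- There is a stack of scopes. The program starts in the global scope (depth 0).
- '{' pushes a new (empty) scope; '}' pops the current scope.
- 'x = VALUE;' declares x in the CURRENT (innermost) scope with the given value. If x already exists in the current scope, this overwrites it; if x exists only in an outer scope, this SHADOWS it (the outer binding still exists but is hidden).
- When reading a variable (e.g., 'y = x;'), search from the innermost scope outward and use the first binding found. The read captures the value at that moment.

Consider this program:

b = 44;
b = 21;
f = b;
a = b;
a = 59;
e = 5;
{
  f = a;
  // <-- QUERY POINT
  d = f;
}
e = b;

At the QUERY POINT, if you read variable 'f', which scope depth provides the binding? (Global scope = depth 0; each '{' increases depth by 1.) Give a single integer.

Answer: 1

Derivation:
Step 1: declare b=44 at depth 0
Step 2: declare b=21 at depth 0
Step 3: declare f=(read b)=21 at depth 0
Step 4: declare a=(read b)=21 at depth 0
Step 5: declare a=59 at depth 0
Step 6: declare e=5 at depth 0
Step 7: enter scope (depth=1)
Step 8: declare f=(read a)=59 at depth 1
Visible at query point: a=59 b=21 e=5 f=59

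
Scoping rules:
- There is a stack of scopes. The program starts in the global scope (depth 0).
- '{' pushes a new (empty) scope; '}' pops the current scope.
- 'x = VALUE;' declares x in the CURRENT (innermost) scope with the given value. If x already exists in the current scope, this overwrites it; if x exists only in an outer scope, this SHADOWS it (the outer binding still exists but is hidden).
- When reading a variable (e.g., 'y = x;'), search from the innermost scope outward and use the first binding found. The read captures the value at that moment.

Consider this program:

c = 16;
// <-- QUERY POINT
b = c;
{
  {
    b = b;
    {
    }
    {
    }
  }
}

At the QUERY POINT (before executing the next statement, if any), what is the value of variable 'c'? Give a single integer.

Step 1: declare c=16 at depth 0
Visible at query point: c=16

Answer: 16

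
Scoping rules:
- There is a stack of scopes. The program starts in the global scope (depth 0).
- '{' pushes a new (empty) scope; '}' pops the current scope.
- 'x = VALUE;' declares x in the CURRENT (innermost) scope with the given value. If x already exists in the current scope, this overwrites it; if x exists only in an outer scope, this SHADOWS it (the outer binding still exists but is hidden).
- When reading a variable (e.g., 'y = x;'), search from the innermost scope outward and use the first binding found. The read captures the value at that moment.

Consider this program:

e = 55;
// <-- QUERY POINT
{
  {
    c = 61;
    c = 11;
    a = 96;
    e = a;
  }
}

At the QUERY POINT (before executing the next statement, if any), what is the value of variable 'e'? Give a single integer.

Answer: 55

Derivation:
Step 1: declare e=55 at depth 0
Visible at query point: e=55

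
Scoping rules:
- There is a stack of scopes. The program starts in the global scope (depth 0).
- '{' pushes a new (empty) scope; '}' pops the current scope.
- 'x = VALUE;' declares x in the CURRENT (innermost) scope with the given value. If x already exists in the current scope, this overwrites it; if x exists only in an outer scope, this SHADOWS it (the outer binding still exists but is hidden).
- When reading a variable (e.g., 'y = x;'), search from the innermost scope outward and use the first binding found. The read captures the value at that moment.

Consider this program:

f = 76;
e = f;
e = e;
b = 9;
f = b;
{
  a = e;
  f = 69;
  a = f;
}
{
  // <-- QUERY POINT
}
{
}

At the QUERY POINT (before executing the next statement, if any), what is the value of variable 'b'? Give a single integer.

Step 1: declare f=76 at depth 0
Step 2: declare e=(read f)=76 at depth 0
Step 3: declare e=(read e)=76 at depth 0
Step 4: declare b=9 at depth 0
Step 5: declare f=(read b)=9 at depth 0
Step 6: enter scope (depth=1)
Step 7: declare a=(read e)=76 at depth 1
Step 8: declare f=69 at depth 1
Step 9: declare a=(read f)=69 at depth 1
Step 10: exit scope (depth=0)
Step 11: enter scope (depth=1)
Visible at query point: b=9 e=76 f=9

Answer: 9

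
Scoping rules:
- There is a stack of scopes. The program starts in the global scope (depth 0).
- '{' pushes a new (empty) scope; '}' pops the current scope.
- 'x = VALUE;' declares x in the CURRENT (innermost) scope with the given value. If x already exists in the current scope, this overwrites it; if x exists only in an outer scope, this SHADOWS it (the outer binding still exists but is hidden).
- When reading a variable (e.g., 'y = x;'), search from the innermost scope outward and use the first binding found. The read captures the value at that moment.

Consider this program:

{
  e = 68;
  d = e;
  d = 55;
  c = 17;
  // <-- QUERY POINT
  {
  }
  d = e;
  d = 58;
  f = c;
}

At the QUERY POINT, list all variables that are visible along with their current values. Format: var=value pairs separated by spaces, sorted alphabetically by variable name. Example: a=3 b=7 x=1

Step 1: enter scope (depth=1)
Step 2: declare e=68 at depth 1
Step 3: declare d=(read e)=68 at depth 1
Step 4: declare d=55 at depth 1
Step 5: declare c=17 at depth 1
Visible at query point: c=17 d=55 e=68

Answer: c=17 d=55 e=68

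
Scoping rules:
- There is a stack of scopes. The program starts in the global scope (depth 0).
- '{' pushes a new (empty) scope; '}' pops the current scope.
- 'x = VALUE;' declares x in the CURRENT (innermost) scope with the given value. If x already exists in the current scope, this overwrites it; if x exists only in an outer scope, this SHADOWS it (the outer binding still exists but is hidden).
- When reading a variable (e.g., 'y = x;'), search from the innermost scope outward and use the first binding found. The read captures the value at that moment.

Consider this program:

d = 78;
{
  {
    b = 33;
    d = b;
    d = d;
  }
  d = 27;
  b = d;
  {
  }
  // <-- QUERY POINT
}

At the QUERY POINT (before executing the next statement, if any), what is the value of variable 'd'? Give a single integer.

Answer: 27

Derivation:
Step 1: declare d=78 at depth 0
Step 2: enter scope (depth=1)
Step 3: enter scope (depth=2)
Step 4: declare b=33 at depth 2
Step 5: declare d=(read b)=33 at depth 2
Step 6: declare d=(read d)=33 at depth 2
Step 7: exit scope (depth=1)
Step 8: declare d=27 at depth 1
Step 9: declare b=(read d)=27 at depth 1
Step 10: enter scope (depth=2)
Step 11: exit scope (depth=1)
Visible at query point: b=27 d=27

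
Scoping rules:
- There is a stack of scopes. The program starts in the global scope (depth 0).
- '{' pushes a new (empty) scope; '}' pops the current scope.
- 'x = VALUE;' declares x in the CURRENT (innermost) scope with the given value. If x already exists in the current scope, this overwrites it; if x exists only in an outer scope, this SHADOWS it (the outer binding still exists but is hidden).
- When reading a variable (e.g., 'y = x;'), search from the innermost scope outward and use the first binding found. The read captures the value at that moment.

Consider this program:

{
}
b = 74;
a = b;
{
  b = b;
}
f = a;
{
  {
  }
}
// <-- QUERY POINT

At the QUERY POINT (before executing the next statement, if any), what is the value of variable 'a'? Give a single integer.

Answer: 74

Derivation:
Step 1: enter scope (depth=1)
Step 2: exit scope (depth=0)
Step 3: declare b=74 at depth 0
Step 4: declare a=(read b)=74 at depth 0
Step 5: enter scope (depth=1)
Step 6: declare b=(read b)=74 at depth 1
Step 7: exit scope (depth=0)
Step 8: declare f=(read a)=74 at depth 0
Step 9: enter scope (depth=1)
Step 10: enter scope (depth=2)
Step 11: exit scope (depth=1)
Step 12: exit scope (depth=0)
Visible at query point: a=74 b=74 f=74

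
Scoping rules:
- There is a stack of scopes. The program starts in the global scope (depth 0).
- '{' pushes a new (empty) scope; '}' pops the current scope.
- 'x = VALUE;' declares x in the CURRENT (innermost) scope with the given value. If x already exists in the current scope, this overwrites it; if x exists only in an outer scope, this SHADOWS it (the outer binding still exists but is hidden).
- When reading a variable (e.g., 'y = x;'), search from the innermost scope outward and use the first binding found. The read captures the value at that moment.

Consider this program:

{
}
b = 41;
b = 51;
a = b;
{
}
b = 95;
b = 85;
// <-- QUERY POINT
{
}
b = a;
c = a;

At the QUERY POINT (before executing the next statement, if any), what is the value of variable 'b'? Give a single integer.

Answer: 85

Derivation:
Step 1: enter scope (depth=1)
Step 2: exit scope (depth=0)
Step 3: declare b=41 at depth 0
Step 4: declare b=51 at depth 0
Step 5: declare a=(read b)=51 at depth 0
Step 6: enter scope (depth=1)
Step 7: exit scope (depth=0)
Step 8: declare b=95 at depth 0
Step 9: declare b=85 at depth 0
Visible at query point: a=51 b=85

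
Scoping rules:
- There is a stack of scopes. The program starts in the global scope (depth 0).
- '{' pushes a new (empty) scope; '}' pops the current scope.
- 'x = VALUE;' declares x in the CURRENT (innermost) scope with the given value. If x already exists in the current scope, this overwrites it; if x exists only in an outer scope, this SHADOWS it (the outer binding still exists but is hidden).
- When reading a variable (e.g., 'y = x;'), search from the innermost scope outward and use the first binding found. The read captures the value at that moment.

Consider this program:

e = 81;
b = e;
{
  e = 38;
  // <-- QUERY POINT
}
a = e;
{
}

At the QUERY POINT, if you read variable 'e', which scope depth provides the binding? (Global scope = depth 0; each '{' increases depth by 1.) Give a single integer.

Answer: 1

Derivation:
Step 1: declare e=81 at depth 0
Step 2: declare b=(read e)=81 at depth 0
Step 3: enter scope (depth=1)
Step 4: declare e=38 at depth 1
Visible at query point: b=81 e=38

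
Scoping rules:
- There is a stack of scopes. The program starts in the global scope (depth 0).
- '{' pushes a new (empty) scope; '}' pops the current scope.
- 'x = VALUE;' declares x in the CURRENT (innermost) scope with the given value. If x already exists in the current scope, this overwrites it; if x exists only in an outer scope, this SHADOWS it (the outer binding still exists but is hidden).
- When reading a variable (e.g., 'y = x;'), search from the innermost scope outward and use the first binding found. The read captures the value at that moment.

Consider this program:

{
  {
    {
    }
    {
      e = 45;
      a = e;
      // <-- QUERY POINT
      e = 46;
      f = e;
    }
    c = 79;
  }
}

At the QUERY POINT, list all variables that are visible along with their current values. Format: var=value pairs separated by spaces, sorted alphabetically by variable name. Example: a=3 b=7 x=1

Step 1: enter scope (depth=1)
Step 2: enter scope (depth=2)
Step 3: enter scope (depth=3)
Step 4: exit scope (depth=2)
Step 5: enter scope (depth=3)
Step 6: declare e=45 at depth 3
Step 7: declare a=(read e)=45 at depth 3
Visible at query point: a=45 e=45

Answer: a=45 e=45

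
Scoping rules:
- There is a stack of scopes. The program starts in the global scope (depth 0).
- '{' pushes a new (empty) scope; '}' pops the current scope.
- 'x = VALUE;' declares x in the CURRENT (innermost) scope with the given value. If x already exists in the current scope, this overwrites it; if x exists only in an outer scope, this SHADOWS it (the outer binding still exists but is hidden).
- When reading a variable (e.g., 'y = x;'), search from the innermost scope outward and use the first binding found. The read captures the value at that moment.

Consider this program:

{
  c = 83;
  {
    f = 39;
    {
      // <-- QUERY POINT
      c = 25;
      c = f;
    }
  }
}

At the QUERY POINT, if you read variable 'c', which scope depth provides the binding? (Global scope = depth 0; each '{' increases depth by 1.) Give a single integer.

Step 1: enter scope (depth=1)
Step 2: declare c=83 at depth 1
Step 3: enter scope (depth=2)
Step 4: declare f=39 at depth 2
Step 5: enter scope (depth=3)
Visible at query point: c=83 f=39

Answer: 1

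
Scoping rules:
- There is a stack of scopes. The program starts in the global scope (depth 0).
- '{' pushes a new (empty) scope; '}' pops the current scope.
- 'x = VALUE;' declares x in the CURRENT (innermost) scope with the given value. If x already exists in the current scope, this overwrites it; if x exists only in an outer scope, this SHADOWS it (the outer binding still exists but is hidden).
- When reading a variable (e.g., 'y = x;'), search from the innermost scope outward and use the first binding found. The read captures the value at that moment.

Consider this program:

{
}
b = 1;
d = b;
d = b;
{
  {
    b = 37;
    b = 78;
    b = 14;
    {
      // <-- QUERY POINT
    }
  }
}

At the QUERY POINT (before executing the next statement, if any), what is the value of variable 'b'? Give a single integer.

Answer: 14

Derivation:
Step 1: enter scope (depth=1)
Step 2: exit scope (depth=0)
Step 3: declare b=1 at depth 0
Step 4: declare d=(read b)=1 at depth 0
Step 5: declare d=(read b)=1 at depth 0
Step 6: enter scope (depth=1)
Step 7: enter scope (depth=2)
Step 8: declare b=37 at depth 2
Step 9: declare b=78 at depth 2
Step 10: declare b=14 at depth 2
Step 11: enter scope (depth=3)
Visible at query point: b=14 d=1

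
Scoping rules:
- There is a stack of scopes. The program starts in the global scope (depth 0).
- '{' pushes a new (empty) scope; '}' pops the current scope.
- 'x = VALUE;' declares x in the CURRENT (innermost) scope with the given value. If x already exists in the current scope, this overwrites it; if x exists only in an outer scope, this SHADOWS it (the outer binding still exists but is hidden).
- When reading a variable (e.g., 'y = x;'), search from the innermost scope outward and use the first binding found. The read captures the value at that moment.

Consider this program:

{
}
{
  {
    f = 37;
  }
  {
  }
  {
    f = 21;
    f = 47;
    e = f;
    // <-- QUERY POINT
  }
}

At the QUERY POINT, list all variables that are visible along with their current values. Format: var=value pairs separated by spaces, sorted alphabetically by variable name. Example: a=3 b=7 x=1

Answer: e=47 f=47

Derivation:
Step 1: enter scope (depth=1)
Step 2: exit scope (depth=0)
Step 3: enter scope (depth=1)
Step 4: enter scope (depth=2)
Step 5: declare f=37 at depth 2
Step 6: exit scope (depth=1)
Step 7: enter scope (depth=2)
Step 8: exit scope (depth=1)
Step 9: enter scope (depth=2)
Step 10: declare f=21 at depth 2
Step 11: declare f=47 at depth 2
Step 12: declare e=(read f)=47 at depth 2
Visible at query point: e=47 f=47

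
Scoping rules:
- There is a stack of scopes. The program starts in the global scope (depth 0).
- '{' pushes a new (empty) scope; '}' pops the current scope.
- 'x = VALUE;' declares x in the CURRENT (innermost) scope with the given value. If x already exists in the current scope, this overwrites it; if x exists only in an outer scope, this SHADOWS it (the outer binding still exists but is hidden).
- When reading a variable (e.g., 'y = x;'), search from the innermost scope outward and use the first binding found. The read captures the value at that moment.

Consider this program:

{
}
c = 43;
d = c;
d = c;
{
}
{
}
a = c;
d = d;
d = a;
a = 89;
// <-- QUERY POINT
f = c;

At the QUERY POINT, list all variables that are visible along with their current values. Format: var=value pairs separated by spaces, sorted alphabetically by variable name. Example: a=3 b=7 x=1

Answer: a=89 c=43 d=43

Derivation:
Step 1: enter scope (depth=1)
Step 2: exit scope (depth=0)
Step 3: declare c=43 at depth 0
Step 4: declare d=(read c)=43 at depth 0
Step 5: declare d=(read c)=43 at depth 0
Step 6: enter scope (depth=1)
Step 7: exit scope (depth=0)
Step 8: enter scope (depth=1)
Step 9: exit scope (depth=0)
Step 10: declare a=(read c)=43 at depth 0
Step 11: declare d=(read d)=43 at depth 0
Step 12: declare d=(read a)=43 at depth 0
Step 13: declare a=89 at depth 0
Visible at query point: a=89 c=43 d=43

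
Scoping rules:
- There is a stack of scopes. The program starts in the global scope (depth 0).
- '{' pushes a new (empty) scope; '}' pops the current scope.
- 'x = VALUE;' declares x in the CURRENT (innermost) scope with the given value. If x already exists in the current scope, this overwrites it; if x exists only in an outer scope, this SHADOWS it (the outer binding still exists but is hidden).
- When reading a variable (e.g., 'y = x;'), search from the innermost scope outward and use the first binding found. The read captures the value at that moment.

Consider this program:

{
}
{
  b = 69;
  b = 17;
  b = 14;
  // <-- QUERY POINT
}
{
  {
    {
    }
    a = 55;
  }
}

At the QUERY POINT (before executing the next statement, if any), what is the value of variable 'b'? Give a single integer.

Answer: 14

Derivation:
Step 1: enter scope (depth=1)
Step 2: exit scope (depth=0)
Step 3: enter scope (depth=1)
Step 4: declare b=69 at depth 1
Step 5: declare b=17 at depth 1
Step 6: declare b=14 at depth 1
Visible at query point: b=14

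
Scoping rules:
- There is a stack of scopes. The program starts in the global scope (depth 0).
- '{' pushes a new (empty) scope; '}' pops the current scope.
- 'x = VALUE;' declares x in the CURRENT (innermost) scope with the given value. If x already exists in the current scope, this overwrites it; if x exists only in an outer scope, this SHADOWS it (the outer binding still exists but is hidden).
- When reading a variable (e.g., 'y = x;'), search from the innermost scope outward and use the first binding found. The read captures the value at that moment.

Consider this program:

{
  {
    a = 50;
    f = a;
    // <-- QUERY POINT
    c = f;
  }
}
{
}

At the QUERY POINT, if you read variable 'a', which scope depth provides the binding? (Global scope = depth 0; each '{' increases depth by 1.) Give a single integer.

Answer: 2

Derivation:
Step 1: enter scope (depth=1)
Step 2: enter scope (depth=2)
Step 3: declare a=50 at depth 2
Step 4: declare f=(read a)=50 at depth 2
Visible at query point: a=50 f=50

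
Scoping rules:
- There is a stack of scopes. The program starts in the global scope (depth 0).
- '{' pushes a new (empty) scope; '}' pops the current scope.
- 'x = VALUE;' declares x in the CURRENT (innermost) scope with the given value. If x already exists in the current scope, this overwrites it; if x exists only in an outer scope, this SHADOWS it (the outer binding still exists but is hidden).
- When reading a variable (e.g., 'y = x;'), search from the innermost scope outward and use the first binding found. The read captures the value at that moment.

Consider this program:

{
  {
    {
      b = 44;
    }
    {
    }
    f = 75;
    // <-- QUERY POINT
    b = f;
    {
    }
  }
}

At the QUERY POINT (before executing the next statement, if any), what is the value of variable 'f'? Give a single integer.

Answer: 75

Derivation:
Step 1: enter scope (depth=1)
Step 2: enter scope (depth=2)
Step 3: enter scope (depth=3)
Step 4: declare b=44 at depth 3
Step 5: exit scope (depth=2)
Step 6: enter scope (depth=3)
Step 7: exit scope (depth=2)
Step 8: declare f=75 at depth 2
Visible at query point: f=75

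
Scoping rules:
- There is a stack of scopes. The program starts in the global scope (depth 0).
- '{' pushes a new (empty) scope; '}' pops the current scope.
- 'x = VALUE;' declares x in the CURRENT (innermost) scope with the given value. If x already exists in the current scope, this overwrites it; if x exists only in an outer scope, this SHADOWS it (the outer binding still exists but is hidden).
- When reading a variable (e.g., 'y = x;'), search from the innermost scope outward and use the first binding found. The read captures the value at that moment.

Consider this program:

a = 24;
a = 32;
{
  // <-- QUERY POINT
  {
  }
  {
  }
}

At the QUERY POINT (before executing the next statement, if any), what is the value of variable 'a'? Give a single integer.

Step 1: declare a=24 at depth 0
Step 2: declare a=32 at depth 0
Step 3: enter scope (depth=1)
Visible at query point: a=32

Answer: 32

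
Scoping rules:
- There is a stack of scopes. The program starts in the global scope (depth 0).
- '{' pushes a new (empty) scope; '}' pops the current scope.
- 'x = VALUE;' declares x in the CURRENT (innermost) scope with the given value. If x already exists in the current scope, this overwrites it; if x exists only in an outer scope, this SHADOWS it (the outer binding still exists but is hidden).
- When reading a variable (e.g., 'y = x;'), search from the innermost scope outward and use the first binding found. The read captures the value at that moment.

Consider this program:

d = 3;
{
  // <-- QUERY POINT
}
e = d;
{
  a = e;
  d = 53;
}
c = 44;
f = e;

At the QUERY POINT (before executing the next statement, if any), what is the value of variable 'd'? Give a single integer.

Answer: 3

Derivation:
Step 1: declare d=3 at depth 0
Step 2: enter scope (depth=1)
Visible at query point: d=3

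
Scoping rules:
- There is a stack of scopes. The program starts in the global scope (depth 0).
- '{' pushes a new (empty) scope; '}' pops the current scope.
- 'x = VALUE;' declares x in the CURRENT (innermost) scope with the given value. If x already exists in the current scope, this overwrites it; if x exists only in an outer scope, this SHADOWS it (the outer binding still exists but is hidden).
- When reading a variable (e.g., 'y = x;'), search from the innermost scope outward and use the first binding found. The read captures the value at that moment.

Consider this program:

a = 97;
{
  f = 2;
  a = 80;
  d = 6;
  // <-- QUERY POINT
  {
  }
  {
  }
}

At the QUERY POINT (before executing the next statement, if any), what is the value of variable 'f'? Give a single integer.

Step 1: declare a=97 at depth 0
Step 2: enter scope (depth=1)
Step 3: declare f=2 at depth 1
Step 4: declare a=80 at depth 1
Step 5: declare d=6 at depth 1
Visible at query point: a=80 d=6 f=2

Answer: 2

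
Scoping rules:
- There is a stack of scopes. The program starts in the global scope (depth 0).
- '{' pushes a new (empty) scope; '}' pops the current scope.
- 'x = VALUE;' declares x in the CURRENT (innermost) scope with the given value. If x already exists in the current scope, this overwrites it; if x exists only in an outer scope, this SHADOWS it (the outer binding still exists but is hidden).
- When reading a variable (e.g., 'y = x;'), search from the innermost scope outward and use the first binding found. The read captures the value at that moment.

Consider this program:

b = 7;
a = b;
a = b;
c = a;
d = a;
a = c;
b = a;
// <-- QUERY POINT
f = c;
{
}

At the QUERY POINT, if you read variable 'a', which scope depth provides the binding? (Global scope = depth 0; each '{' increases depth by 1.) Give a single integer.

Answer: 0

Derivation:
Step 1: declare b=7 at depth 0
Step 2: declare a=(read b)=7 at depth 0
Step 3: declare a=(read b)=7 at depth 0
Step 4: declare c=(read a)=7 at depth 0
Step 5: declare d=(read a)=7 at depth 0
Step 6: declare a=(read c)=7 at depth 0
Step 7: declare b=(read a)=7 at depth 0
Visible at query point: a=7 b=7 c=7 d=7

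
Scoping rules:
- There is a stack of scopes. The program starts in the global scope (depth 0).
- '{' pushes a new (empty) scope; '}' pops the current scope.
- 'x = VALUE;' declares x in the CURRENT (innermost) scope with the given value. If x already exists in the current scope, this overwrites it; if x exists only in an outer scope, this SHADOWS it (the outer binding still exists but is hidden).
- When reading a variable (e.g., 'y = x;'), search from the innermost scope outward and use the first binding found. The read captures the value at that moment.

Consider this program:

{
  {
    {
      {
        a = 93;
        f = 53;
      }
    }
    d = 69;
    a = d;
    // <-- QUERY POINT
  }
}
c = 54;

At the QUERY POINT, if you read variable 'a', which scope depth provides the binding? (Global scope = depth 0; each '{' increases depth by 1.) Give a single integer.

Answer: 2

Derivation:
Step 1: enter scope (depth=1)
Step 2: enter scope (depth=2)
Step 3: enter scope (depth=3)
Step 4: enter scope (depth=4)
Step 5: declare a=93 at depth 4
Step 6: declare f=53 at depth 4
Step 7: exit scope (depth=3)
Step 8: exit scope (depth=2)
Step 9: declare d=69 at depth 2
Step 10: declare a=(read d)=69 at depth 2
Visible at query point: a=69 d=69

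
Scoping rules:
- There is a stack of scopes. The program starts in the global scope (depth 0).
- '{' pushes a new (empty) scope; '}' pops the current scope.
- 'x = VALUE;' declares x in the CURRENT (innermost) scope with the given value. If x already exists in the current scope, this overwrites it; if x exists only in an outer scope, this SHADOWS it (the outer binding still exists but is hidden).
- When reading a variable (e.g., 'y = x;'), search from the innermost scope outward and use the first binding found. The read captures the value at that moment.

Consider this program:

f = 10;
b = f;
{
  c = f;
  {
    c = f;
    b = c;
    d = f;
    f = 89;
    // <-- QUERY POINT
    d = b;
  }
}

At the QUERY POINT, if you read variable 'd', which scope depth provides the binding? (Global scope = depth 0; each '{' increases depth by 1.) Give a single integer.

Step 1: declare f=10 at depth 0
Step 2: declare b=(read f)=10 at depth 0
Step 3: enter scope (depth=1)
Step 4: declare c=(read f)=10 at depth 1
Step 5: enter scope (depth=2)
Step 6: declare c=(read f)=10 at depth 2
Step 7: declare b=(read c)=10 at depth 2
Step 8: declare d=(read f)=10 at depth 2
Step 9: declare f=89 at depth 2
Visible at query point: b=10 c=10 d=10 f=89

Answer: 2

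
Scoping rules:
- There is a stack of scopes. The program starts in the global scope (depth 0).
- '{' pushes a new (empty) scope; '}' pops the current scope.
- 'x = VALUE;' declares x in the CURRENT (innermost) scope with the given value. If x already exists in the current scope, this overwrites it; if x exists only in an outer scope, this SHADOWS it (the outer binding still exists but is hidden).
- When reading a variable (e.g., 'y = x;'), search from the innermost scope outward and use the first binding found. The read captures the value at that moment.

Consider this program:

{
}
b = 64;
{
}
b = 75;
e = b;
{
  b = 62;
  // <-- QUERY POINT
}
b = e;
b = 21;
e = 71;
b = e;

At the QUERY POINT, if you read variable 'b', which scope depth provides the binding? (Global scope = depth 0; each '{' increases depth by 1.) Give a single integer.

Answer: 1

Derivation:
Step 1: enter scope (depth=1)
Step 2: exit scope (depth=0)
Step 3: declare b=64 at depth 0
Step 4: enter scope (depth=1)
Step 5: exit scope (depth=0)
Step 6: declare b=75 at depth 0
Step 7: declare e=(read b)=75 at depth 0
Step 8: enter scope (depth=1)
Step 9: declare b=62 at depth 1
Visible at query point: b=62 e=75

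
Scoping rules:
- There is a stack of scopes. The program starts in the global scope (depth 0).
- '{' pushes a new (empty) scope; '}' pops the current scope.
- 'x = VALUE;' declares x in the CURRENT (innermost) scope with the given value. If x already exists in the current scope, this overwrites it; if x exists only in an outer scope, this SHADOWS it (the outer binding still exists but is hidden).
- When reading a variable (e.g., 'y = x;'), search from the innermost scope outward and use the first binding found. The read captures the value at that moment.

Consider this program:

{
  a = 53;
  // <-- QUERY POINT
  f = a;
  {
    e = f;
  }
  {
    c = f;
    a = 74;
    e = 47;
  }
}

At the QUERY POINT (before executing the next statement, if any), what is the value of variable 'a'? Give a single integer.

Step 1: enter scope (depth=1)
Step 2: declare a=53 at depth 1
Visible at query point: a=53

Answer: 53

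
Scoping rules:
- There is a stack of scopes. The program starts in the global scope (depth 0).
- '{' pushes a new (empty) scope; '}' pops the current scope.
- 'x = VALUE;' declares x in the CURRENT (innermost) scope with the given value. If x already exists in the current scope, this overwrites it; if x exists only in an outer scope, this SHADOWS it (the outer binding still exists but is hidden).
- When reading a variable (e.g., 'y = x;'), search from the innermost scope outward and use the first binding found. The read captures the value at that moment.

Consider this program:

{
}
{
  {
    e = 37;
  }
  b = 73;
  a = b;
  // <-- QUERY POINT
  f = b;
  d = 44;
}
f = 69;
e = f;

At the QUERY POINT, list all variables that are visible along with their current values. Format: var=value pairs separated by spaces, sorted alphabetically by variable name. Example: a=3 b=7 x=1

Answer: a=73 b=73

Derivation:
Step 1: enter scope (depth=1)
Step 2: exit scope (depth=0)
Step 3: enter scope (depth=1)
Step 4: enter scope (depth=2)
Step 5: declare e=37 at depth 2
Step 6: exit scope (depth=1)
Step 7: declare b=73 at depth 1
Step 8: declare a=(read b)=73 at depth 1
Visible at query point: a=73 b=73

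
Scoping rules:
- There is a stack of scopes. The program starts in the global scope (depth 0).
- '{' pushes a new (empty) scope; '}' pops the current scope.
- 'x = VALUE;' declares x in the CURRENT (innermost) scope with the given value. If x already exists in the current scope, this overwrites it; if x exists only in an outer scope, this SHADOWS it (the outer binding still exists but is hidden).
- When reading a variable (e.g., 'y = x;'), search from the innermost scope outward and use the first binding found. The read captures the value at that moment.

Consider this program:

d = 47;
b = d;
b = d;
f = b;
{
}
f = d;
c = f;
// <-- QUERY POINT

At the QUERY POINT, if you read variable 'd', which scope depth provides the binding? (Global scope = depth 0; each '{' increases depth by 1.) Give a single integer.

Step 1: declare d=47 at depth 0
Step 2: declare b=(read d)=47 at depth 0
Step 3: declare b=(read d)=47 at depth 0
Step 4: declare f=(read b)=47 at depth 0
Step 5: enter scope (depth=1)
Step 6: exit scope (depth=0)
Step 7: declare f=(read d)=47 at depth 0
Step 8: declare c=(read f)=47 at depth 0
Visible at query point: b=47 c=47 d=47 f=47

Answer: 0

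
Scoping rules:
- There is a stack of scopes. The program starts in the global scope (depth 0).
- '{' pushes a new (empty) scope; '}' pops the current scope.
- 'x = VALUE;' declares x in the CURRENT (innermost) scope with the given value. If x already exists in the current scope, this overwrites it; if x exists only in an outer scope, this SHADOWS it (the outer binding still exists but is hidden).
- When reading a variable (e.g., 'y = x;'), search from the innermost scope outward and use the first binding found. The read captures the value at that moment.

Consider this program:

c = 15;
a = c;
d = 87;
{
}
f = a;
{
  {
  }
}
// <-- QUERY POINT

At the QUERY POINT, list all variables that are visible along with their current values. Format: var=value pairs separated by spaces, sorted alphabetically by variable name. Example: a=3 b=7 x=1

Step 1: declare c=15 at depth 0
Step 2: declare a=(read c)=15 at depth 0
Step 3: declare d=87 at depth 0
Step 4: enter scope (depth=1)
Step 5: exit scope (depth=0)
Step 6: declare f=(read a)=15 at depth 0
Step 7: enter scope (depth=1)
Step 8: enter scope (depth=2)
Step 9: exit scope (depth=1)
Step 10: exit scope (depth=0)
Visible at query point: a=15 c=15 d=87 f=15

Answer: a=15 c=15 d=87 f=15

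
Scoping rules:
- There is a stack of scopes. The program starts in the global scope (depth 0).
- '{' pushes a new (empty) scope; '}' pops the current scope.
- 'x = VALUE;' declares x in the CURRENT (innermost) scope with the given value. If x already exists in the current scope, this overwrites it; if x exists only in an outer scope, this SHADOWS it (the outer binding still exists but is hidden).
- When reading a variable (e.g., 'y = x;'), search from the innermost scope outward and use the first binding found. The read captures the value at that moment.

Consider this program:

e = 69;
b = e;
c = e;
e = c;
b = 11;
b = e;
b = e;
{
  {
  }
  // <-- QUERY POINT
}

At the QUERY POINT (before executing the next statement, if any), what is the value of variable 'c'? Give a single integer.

Answer: 69

Derivation:
Step 1: declare e=69 at depth 0
Step 2: declare b=(read e)=69 at depth 0
Step 3: declare c=(read e)=69 at depth 0
Step 4: declare e=(read c)=69 at depth 0
Step 5: declare b=11 at depth 0
Step 6: declare b=(read e)=69 at depth 0
Step 7: declare b=(read e)=69 at depth 0
Step 8: enter scope (depth=1)
Step 9: enter scope (depth=2)
Step 10: exit scope (depth=1)
Visible at query point: b=69 c=69 e=69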